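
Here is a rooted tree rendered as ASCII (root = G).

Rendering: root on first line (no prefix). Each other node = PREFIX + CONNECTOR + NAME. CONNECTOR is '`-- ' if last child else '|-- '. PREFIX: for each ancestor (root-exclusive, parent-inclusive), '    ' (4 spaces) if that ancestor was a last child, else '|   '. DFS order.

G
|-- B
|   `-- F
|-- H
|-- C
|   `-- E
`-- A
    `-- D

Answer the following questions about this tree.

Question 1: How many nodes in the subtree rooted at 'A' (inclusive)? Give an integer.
Answer: 2

Derivation:
Subtree rooted at A contains: A, D
Count = 2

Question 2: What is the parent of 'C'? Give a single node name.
Scan adjacency: C appears as child of G

Answer: G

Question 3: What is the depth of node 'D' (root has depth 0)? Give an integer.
Path from root to D: G -> A -> D
Depth = number of edges = 2

Answer: 2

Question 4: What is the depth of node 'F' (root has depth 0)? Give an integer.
Answer: 2

Derivation:
Path from root to F: G -> B -> F
Depth = number of edges = 2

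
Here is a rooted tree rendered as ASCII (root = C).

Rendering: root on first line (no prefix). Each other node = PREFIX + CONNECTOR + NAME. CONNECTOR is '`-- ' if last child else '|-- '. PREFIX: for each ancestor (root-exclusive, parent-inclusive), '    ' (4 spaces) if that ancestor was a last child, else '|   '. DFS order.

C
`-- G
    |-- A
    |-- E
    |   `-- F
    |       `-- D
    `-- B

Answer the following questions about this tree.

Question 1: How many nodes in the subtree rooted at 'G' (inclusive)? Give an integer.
Subtree rooted at G contains: A, B, D, E, F, G
Count = 6

Answer: 6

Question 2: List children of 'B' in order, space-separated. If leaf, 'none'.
Answer: none

Derivation:
Node B's children (from adjacency): (leaf)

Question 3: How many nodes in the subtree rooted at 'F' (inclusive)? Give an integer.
Subtree rooted at F contains: D, F
Count = 2

Answer: 2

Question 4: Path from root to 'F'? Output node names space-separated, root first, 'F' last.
Walk down from root: C -> G -> E -> F

Answer: C G E F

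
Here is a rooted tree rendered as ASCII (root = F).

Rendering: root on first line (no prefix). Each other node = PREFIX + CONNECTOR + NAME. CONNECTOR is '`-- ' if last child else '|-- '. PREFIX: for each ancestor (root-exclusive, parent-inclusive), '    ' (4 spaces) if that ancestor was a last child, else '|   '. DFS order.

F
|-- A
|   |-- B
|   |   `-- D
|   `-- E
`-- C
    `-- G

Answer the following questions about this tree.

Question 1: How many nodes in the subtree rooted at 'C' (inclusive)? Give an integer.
Subtree rooted at C contains: C, G
Count = 2

Answer: 2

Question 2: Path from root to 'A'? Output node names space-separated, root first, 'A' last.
Answer: F A

Derivation:
Walk down from root: F -> A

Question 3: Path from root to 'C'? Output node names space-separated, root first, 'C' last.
Answer: F C

Derivation:
Walk down from root: F -> C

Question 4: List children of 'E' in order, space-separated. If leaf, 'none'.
Node E's children (from adjacency): (leaf)

Answer: none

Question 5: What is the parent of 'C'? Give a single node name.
Scan adjacency: C appears as child of F

Answer: F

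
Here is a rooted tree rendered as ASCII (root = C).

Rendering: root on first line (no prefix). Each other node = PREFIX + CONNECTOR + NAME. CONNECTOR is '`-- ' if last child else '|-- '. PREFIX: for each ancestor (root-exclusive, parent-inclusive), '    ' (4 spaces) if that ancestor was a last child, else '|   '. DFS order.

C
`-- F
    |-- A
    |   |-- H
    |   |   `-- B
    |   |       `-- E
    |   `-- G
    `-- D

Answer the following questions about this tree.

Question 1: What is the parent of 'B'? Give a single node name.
Scan adjacency: B appears as child of H

Answer: H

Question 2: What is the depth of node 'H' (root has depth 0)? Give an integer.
Answer: 3

Derivation:
Path from root to H: C -> F -> A -> H
Depth = number of edges = 3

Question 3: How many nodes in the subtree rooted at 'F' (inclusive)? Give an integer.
Subtree rooted at F contains: A, B, D, E, F, G, H
Count = 7

Answer: 7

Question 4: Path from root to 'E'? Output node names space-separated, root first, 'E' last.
Answer: C F A H B E

Derivation:
Walk down from root: C -> F -> A -> H -> B -> E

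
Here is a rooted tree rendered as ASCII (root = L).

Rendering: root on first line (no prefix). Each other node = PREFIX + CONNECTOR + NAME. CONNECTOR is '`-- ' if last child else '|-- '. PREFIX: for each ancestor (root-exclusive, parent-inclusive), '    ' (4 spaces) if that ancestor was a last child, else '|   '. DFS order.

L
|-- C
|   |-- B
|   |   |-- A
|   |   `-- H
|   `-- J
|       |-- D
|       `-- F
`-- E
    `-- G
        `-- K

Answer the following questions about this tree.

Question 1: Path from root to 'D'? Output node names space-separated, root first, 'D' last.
Answer: L C J D

Derivation:
Walk down from root: L -> C -> J -> D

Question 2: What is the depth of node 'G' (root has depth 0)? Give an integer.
Answer: 2

Derivation:
Path from root to G: L -> E -> G
Depth = number of edges = 2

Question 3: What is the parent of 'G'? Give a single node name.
Answer: E

Derivation:
Scan adjacency: G appears as child of E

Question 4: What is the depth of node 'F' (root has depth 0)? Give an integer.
Path from root to F: L -> C -> J -> F
Depth = number of edges = 3

Answer: 3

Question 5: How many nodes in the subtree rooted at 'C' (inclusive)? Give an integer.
Subtree rooted at C contains: A, B, C, D, F, H, J
Count = 7

Answer: 7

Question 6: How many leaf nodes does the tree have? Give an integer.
Leaves (nodes with no children): A, D, F, H, K

Answer: 5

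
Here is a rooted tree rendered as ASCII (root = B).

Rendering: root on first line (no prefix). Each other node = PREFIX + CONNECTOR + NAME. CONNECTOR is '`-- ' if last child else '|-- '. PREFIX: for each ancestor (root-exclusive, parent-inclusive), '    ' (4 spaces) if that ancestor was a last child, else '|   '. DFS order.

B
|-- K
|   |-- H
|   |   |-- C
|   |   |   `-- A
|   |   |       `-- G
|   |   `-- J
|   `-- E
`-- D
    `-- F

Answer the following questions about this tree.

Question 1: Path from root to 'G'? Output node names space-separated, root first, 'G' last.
Walk down from root: B -> K -> H -> C -> A -> G

Answer: B K H C A G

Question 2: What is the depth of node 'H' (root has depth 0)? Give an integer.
Answer: 2

Derivation:
Path from root to H: B -> K -> H
Depth = number of edges = 2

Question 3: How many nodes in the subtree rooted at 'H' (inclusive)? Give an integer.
Answer: 5

Derivation:
Subtree rooted at H contains: A, C, G, H, J
Count = 5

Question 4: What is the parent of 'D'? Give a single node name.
Scan adjacency: D appears as child of B

Answer: B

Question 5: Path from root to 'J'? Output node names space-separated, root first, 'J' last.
Answer: B K H J

Derivation:
Walk down from root: B -> K -> H -> J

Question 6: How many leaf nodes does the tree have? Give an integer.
Answer: 4

Derivation:
Leaves (nodes with no children): E, F, G, J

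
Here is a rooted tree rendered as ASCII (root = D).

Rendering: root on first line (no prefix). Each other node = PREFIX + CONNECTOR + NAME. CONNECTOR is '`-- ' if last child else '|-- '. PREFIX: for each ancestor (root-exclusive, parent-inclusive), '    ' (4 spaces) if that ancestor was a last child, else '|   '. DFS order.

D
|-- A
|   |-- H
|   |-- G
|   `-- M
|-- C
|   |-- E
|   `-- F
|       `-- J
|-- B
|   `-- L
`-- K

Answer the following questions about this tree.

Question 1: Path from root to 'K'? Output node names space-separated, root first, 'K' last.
Walk down from root: D -> K

Answer: D K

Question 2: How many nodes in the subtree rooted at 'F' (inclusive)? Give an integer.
Answer: 2

Derivation:
Subtree rooted at F contains: F, J
Count = 2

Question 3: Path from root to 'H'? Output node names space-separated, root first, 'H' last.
Walk down from root: D -> A -> H

Answer: D A H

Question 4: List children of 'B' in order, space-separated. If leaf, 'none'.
Answer: L

Derivation:
Node B's children (from adjacency): L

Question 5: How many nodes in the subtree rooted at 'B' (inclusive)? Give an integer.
Subtree rooted at B contains: B, L
Count = 2

Answer: 2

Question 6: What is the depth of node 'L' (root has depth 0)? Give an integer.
Path from root to L: D -> B -> L
Depth = number of edges = 2

Answer: 2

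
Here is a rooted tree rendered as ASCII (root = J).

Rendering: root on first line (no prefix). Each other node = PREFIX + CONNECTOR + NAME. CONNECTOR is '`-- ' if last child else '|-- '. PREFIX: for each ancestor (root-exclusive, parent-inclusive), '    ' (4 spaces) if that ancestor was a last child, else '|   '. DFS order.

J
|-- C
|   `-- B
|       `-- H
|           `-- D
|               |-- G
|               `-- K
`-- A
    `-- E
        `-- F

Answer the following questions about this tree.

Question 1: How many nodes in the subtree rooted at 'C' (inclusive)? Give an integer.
Answer: 6

Derivation:
Subtree rooted at C contains: B, C, D, G, H, K
Count = 6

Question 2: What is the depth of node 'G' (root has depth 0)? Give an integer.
Path from root to G: J -> C -> B -> H -> D -> G
Depth = number of edges = 5

Answer: 5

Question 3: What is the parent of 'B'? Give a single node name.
Scan adjacency: B appears as child of C

Answer: C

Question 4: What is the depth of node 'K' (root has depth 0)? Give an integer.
Answer: 5

Derivation:
Path from root to K: J -> C -> B -> H -> D -> K
Depth = number of edges = 5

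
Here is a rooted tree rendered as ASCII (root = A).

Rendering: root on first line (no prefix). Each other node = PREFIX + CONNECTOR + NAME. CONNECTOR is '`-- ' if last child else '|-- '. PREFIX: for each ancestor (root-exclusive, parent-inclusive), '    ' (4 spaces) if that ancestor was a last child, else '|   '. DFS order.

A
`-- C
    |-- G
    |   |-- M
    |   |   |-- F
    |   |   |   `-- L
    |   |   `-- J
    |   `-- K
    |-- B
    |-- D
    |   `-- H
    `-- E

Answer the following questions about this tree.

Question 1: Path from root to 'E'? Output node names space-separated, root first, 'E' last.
Answer: A C E

Derivation:
Walk down from root: A -> C -> E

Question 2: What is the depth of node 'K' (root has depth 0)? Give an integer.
Path from root to K: A -> C -> G -> K
Depth = number of edges = 3

Answer: 3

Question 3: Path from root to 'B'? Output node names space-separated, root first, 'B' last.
Walk down from root: A -> C -> B

Answer: A C B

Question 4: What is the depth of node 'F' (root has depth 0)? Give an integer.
Answer: 4

Derivation:
Path from root to F: A -> C -> G -> M -> F
Depth = number of edges = 4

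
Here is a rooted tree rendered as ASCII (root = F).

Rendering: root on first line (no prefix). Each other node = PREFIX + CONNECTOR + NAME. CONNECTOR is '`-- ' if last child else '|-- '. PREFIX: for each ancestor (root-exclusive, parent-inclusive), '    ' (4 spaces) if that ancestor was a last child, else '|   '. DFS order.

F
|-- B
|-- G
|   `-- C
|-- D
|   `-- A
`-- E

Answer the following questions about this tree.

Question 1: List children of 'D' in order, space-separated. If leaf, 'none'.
Node D's children (from adjacency): A

Answer: A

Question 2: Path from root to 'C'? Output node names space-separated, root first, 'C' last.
Answer: F G C

Derivation:
Walk down from root: F -> G -> C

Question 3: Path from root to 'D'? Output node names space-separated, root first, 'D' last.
Answer: F D

Derivation:
Walk down from root: F -> D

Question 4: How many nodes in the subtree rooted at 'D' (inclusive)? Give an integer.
Answer: 2

Derivation:
Subtree rooted at D contains: A, D
Count = 2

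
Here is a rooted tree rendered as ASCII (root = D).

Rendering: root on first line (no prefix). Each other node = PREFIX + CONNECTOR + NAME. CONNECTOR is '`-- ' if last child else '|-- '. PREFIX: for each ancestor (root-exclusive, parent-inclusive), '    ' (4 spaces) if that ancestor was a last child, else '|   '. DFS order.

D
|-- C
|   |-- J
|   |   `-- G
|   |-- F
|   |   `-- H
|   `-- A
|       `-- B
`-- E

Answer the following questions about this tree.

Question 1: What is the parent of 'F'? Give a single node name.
Answer: C

Derivation:
Scan adjacency: F appears as child of C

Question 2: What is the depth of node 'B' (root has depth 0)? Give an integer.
Answer: 3

Derivation:
Path from root to B: D -> C -> A -> B
Depth = number of edges = 3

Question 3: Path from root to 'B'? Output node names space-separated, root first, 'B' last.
Walk down from root: D -> C -> A -> B

Answer: D C A B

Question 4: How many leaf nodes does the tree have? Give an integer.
Leaves (nodes with no children): B, E, G, H

Answer: 4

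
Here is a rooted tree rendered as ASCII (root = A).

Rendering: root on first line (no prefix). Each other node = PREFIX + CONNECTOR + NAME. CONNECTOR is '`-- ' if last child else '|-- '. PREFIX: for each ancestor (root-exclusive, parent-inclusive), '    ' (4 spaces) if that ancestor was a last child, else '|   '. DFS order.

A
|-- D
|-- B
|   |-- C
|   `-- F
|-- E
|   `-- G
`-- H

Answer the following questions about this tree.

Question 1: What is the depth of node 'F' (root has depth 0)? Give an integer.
Path from root to F: A -> B -> F
Depth = number of edges = 2

Answer: 2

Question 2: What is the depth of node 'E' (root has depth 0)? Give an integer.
Answer: 1

Derivation:
Path from root to E: A -> E
Depth = number of edges = 1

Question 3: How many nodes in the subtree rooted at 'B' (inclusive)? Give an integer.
Subtree rooted at B contains: B, C, F
Count = 3

Answer: 3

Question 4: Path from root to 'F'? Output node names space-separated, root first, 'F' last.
Answer: A B F

Derivation:
Walk down from root: A -> B -> F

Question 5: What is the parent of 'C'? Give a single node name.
Answer: B

Derivation:
Scan adjacency: C appears as child of B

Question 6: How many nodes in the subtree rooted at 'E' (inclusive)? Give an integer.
Subtree rooted at E contains: E, G
Count = 2

Answer: 2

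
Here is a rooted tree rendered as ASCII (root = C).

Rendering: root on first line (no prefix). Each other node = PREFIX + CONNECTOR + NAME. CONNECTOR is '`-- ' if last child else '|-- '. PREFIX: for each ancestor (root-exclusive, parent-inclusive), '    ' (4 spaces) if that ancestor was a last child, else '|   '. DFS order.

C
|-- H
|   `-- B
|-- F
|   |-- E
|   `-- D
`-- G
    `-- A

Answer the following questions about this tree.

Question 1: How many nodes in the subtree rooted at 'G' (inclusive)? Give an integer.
Subtree rooted at G contains: A, G
Count = 2

Answer: 2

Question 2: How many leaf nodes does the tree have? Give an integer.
Answer: 4

Derivation:
Leaves (nodes with no children): A, B, D, E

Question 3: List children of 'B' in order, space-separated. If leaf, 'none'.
Answer: none

Derivation:
Node B's children (from adjacency): (leaf)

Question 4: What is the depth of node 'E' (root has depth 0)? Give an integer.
Path from root to E: C -> F -> E
Depth = number of edges = 2

Answer: 2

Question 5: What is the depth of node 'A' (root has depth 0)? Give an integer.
Answer: 2

Derivation:
Path from root to A: C -> G -> A
Depth = number of edges = 2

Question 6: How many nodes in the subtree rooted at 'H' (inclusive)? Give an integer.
Answer: 2

Derivation:
Subtree rooted at H contains: B, H
Count = 2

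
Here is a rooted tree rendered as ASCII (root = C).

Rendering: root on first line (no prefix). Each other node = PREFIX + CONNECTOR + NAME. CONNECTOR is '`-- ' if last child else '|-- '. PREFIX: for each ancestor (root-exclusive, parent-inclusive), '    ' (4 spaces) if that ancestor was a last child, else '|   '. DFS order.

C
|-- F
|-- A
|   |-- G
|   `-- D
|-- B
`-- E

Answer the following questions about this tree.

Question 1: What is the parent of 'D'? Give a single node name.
Answer: A

Derivation:
Scan adjacency: D appears as child of A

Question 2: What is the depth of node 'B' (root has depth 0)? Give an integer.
Path from root to B: C -> B
Depth = number of edges = 1

Answer: 1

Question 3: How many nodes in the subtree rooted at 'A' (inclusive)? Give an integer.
Subtree rooted at A contains: A, D, G
Count = 3

Answer: 3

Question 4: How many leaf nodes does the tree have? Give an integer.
Answer: 5

Derivation:
Leaves (nodes with no children): B, D, E, F, G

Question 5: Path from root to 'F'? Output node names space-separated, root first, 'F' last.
Answer: C F

Derivation:
Walk down from root: C -> F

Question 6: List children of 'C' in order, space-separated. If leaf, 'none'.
Node C's children (from adjacency): F, A, B, E

Answer: F A B E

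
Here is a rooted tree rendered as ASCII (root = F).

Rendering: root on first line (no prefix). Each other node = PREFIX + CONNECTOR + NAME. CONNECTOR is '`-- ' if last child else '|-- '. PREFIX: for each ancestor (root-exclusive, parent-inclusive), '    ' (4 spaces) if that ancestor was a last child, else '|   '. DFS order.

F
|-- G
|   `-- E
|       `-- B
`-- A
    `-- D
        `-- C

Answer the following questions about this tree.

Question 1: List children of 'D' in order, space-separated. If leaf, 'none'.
Answer: C

Derivation:
Node D's children (from adjacency): C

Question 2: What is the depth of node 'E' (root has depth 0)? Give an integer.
Answer: 2

Derivation:
Path from root to E: F -> G -> E
Depth = number of edges = 2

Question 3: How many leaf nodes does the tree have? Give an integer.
Leaves (nodes with no children): B, C

Answer: 2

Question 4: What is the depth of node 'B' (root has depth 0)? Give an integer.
Answer: 3

Derivation:
Path from root to B: F -> G -> E -> B
Depth = number of edges = 3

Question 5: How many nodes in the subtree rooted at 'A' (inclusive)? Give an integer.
Answer: 3

Derivation:
Subtree rooted at A contains: A, C, D
Count = 3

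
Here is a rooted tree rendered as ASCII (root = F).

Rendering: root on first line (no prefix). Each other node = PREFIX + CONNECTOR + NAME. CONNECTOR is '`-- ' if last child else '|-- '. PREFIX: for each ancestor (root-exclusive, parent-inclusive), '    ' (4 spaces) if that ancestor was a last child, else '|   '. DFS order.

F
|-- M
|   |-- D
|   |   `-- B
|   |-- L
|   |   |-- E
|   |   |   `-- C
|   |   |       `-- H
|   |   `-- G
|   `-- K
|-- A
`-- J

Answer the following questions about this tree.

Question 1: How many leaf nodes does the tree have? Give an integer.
Answer: 6

Derivation:
Leaves (nodes with no children): A, B, G, H, J, K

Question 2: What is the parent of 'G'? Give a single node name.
Answer: L

Derivation:
Scan adjacency: G appears as child of L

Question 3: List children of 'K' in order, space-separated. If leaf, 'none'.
Node K's children (from adjacency): (leaf)

Answer: none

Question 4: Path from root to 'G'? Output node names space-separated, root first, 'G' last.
Walk down from root: F -> M -> L -> G

Answer: F M L G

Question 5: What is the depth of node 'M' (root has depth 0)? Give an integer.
Answer: 1

Derivation:
Path from root to M: F -> M
Depth = number of edges = 1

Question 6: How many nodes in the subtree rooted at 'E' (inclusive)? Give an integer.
Subtree rooted at E contains: C, E, H
Count = 3

Answer: 3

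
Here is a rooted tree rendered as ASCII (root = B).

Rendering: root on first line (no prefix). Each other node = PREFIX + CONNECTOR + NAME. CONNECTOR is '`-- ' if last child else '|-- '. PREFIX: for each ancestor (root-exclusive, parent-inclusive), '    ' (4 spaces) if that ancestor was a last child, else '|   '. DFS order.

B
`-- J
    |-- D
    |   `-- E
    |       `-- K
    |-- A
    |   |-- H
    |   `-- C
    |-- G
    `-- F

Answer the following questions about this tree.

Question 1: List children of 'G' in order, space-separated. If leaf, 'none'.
Node G's children (from adjacency): (leaf)

Answer: none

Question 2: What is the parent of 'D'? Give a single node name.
Answer: J

Derivation:
Scan adjacency: D appears as child of J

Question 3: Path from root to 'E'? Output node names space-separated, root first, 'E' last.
Walk down from root: B -> J -> D -> E

Answer: B J D E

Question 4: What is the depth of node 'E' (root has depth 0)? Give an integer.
Answer: 3

Derivation:
Path from root to E: B -> J -> D -> E
Depth = number of edges = 3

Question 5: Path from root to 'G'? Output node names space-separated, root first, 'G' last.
Answer: B J G

Derivation:
Walk down from root: B -> J -> G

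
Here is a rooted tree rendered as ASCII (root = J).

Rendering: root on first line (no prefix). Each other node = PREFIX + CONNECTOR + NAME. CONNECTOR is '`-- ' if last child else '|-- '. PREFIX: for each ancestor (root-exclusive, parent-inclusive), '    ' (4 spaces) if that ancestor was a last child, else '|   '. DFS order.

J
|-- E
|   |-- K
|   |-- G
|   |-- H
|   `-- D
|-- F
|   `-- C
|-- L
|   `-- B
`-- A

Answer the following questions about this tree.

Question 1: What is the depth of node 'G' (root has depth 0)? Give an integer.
Answer: 2

Derivation:
Path from root to G: J -> E -> G
Depth = number of edges = 2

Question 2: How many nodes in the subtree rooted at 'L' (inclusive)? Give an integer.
Subtree rooted at L contains: B, L
Count = 2

Answer: 2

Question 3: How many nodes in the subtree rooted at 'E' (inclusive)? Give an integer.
Subtree rooted at E contains: D, E, G, H, K
Count = 5

Answer: 5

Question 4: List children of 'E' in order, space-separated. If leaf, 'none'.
Node E's children (from adjacency): K, G, H, D

Answer: K G H D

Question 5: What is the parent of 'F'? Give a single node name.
Answer: J

Derivation:
Scan adjacency: F appears as child of J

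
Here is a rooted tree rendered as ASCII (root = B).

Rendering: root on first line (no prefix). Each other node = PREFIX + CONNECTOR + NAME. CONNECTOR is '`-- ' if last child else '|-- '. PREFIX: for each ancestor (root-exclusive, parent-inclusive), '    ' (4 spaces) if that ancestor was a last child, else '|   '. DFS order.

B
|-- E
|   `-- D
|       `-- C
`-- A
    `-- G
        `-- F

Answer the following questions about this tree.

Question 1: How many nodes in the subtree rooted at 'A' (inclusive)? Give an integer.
Subtree rooted at A contains: A, F, G
Count = 3

Answer: 3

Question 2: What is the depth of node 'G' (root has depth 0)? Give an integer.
Path from root to G: B -> A -> G
Depth = number of edges = 2

Answer: 2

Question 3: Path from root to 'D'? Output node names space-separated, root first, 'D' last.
Answer: B E D

Derivation:
Walk down from root: B -> E -> D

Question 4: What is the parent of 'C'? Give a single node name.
Answer: D

Derivation:
Scan adjacency: C appears as child of D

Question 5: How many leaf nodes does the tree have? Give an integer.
Leaves (nodes with no children): C, F

Answer: 2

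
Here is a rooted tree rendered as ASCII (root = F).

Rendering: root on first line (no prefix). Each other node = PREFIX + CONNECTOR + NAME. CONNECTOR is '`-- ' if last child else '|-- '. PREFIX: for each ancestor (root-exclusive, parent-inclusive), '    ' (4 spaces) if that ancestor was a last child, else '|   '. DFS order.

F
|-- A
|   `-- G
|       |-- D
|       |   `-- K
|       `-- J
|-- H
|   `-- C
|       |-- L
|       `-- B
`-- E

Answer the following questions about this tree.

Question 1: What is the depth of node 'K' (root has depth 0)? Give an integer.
Answer: 4

Derivation:
Path from root to K: F -> A -> G -> D -> K
Depth = number of edges = 4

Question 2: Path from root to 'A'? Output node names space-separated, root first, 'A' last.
Answer: F A

Derivation:
Walk down from root: F -> A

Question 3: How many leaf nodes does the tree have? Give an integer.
Answer: 5

Derivation:
Leaves (nodes with no children): B, E, J, K, L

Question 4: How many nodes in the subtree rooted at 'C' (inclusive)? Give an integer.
Answer: 3

Derivation:
Subtree rooted at C contains: B, C, L
Count = 3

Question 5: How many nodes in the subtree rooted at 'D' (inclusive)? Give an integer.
Subtree rooted at D contains: D, K
Count = 2

Answer: 2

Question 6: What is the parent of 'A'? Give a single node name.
Answer: F

Derivation:
Scan adjacency: A appears as child of F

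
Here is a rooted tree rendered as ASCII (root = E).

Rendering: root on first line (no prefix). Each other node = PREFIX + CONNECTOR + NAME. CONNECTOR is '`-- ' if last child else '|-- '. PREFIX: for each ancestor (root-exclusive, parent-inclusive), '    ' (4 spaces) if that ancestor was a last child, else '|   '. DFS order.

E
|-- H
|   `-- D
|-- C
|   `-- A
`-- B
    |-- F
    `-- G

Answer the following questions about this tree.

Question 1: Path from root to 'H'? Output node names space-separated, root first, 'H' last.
Walk down from root: E -> H

Answer: E H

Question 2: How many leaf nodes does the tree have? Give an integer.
Leaves (nodes with no children): A, D, F, G

Answer: 4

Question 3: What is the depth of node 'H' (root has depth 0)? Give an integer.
Path from root to H: E -> H
Depth = number of edges = 1

Answer: 1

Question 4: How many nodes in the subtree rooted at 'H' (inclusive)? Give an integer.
Subtree rooted at H contains: D, H
Count = 2

Answer: 2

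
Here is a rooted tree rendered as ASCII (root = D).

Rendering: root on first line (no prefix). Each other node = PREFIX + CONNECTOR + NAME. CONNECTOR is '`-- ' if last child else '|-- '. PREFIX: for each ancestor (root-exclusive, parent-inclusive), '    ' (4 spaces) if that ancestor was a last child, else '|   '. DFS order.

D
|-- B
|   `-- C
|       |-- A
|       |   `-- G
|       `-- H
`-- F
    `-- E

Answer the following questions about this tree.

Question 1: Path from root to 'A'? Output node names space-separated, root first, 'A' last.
Walk down from root: D -> B -> C -> A

Answer: D B C A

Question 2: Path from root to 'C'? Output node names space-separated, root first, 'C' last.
Walk down from root: D -> B -> C

Answer: D B C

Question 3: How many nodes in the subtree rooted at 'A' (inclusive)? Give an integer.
Answer: 2

Derivation:
Subtree rooted at A contains: A, G
Count = 2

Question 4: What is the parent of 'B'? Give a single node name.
Scan adjacency: B appears as child of D

Answer: D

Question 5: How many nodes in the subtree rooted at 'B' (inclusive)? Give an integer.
Subtree rooted at B contains: A, B, C, G, H
Count = 5

Answer: 5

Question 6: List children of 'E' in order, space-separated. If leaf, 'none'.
Node E's children (from adjacency): (leaf)

Answer: none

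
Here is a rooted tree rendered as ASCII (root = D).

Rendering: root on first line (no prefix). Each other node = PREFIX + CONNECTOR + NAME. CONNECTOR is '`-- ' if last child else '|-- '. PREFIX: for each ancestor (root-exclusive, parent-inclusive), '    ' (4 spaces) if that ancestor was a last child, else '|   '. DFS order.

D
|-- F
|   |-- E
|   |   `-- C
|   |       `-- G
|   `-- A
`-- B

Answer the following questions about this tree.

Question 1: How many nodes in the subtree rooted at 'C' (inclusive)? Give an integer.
Answer: 2

Derivation:
Subtree rooted at C contains: C, G
Count = 2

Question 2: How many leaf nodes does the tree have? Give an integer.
Leaves (nodes with no children): A, B, G

Answer: 3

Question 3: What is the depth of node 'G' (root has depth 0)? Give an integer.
Answer: 4

Derivation:
Path from root to G: D -> F -> E -> C -> G
Depth = number of edges = 4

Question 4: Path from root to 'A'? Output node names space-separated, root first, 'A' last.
Walk down from root: D -> F -> A

Answer: D F A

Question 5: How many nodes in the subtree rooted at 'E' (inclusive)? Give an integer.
Answer: 3

Derivation:
Subtree rooted at E contains: C, E, G
Count = 3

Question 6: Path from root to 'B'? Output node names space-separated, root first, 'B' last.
Answer: D B

Derivation:
Walk down from root: D -> B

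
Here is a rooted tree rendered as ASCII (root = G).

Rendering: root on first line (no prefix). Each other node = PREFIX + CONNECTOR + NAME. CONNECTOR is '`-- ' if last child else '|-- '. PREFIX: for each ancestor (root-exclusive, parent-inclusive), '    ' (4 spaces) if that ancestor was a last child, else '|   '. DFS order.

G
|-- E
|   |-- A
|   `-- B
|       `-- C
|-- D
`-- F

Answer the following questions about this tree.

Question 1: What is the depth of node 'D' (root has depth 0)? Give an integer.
Path from root to D: G -> D
Depth = number of edges = 1

Answer: 1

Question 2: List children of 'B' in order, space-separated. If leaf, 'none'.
Answer: C

Derivation:
Node B's children (from adjacency): C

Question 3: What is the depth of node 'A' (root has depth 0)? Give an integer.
Answer: 2

Derivation:
Path from root to A: G -> E -> A
Depth = number of edges = 2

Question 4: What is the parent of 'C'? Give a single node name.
Answer: B

Derivation:
Scan adjacency: C appears as child of B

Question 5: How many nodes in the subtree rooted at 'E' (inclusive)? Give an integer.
Answer: 4

Derivation:
Subtree rooted at E contains: A, B, C, E
Count = 4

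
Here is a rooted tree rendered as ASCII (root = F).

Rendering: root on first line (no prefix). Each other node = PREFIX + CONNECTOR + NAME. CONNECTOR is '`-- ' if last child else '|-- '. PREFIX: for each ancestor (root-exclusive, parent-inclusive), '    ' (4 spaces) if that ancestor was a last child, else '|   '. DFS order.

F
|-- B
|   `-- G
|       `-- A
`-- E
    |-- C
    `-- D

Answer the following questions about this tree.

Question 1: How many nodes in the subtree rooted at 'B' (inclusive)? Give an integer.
Answer: 3

Derivation:
Subtree rooted at B contains: A, B, G
Count = 3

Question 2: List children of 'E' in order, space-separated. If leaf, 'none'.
Answer: C D

Derivation:
Node E's children (from adjacency): C, D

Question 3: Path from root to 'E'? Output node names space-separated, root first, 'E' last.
Answer: F E

Derivation:
Walk down from root: F -> E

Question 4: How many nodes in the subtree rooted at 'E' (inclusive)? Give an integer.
Answer: 3

Derivation:
Subtree rooted at E contains: C, D, E
Count = 3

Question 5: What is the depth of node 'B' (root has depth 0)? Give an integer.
Answer: 1

Derivation:
Path from root to B: F -> B
Depth = number of edges = 1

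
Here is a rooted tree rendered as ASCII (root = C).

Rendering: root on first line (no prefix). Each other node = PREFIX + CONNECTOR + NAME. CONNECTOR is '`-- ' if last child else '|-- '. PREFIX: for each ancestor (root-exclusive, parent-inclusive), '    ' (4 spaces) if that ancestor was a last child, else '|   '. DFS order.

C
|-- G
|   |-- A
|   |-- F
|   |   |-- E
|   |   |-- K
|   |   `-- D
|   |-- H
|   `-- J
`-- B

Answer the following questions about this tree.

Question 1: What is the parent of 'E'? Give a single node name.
Scan adjacency: E appears as child of F

Answer: F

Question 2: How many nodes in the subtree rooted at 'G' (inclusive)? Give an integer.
Answer: 8

Derivation:
Subtree rooted at G contains: A, D, E, F, G, H, J, K
Count = 8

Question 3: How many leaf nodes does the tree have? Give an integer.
Answer: 7

Derivation:
Leaves (nodes with no children): A, B, D, E, H, J, K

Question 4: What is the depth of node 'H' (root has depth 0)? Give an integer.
Path from root to H: C -> G -> H
Depth = number of edges = 2

Answer: 2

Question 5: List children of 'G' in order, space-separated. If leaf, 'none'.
Node G's children (from adjacency): A, F, H, J

Answer: A F H J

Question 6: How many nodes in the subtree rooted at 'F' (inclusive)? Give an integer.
Subtree rooted at F contains: D, E, F, K
Count = 4

Answer: 4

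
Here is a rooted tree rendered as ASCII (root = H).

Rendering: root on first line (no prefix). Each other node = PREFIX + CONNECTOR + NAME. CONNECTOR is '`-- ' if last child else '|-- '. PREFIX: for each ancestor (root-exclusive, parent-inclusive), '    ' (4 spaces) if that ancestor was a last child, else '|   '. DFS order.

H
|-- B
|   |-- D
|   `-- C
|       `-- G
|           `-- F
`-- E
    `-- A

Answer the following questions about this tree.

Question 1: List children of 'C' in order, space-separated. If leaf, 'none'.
Node C's children (from adjacency): G

Answer: G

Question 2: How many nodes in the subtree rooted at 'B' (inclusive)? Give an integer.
Answer: 5

Derivation:
Subtree rooted at B contains: B, C, D, F, G
Count = 5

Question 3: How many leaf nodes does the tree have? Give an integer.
Leaves (nodes with no children): A, D, F

Answer: 3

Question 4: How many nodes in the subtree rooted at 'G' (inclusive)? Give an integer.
Answer: 2

Derivation:
Subtree rooted at G contains: F, G
Count = 2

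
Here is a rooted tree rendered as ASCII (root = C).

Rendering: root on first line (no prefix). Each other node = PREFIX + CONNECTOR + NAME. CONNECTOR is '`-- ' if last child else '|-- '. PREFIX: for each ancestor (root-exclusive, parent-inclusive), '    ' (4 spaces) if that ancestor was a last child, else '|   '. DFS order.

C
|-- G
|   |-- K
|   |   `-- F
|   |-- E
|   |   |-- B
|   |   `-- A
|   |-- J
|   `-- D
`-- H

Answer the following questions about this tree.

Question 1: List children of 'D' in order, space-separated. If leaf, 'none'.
Node D's children (from adjacency): (leaf)

Answer: none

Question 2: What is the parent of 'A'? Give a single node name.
Answer: E

Derivation:
Scan adjacency: A appears as child of E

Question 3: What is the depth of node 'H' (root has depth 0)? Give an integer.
Answer: 1

Derivation:
Path from root to H: C -> H
Depth = number of edges = 1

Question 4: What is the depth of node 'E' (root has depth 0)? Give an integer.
Path from root to E: C -> G -> E
Depth = number of edges = 2

Answer: 2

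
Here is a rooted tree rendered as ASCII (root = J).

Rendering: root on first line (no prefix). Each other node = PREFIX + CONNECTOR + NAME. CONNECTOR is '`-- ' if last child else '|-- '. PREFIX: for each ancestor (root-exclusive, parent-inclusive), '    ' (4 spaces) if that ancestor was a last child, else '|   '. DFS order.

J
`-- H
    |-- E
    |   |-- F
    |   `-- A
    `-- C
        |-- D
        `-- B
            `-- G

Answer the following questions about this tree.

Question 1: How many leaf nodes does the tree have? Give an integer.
Answer: 4

Derivation:
Leaves (nodes with no children): A, D, F, G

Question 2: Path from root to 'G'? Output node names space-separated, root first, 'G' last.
Answer: J H C B G

Derivation:
Walk down from root: J -> H -> C -> B -> G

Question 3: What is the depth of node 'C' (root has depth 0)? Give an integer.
Path from root to C: J -> H -> C
Depth = number of edges = 2

Answer: 2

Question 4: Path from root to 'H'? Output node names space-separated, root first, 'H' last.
Answer: J H

Derivation:
Walk down from root: J -> H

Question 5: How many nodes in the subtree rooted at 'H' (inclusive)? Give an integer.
Answer: 8

Derivation:
Subtree rooted at H contains: A, B, C, D, E, F, G, H
Count = 8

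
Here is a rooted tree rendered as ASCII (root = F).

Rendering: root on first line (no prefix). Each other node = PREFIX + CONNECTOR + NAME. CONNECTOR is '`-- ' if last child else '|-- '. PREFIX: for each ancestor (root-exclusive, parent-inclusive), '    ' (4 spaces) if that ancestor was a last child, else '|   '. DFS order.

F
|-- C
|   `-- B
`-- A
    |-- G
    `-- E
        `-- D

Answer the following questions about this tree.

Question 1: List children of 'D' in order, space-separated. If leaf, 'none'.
Node D's children (from adjacency): (leaf)

Answer: none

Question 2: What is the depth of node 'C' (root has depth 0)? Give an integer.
Answer: 1

Derivation:
Path from root to C: F -> C
Depth = number of edges = 1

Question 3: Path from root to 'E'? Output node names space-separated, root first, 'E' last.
Walk down from root: F -> A -> E

Answer: F A E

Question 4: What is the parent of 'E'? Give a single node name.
Scan adjacency: E appears as child of A

Answer: A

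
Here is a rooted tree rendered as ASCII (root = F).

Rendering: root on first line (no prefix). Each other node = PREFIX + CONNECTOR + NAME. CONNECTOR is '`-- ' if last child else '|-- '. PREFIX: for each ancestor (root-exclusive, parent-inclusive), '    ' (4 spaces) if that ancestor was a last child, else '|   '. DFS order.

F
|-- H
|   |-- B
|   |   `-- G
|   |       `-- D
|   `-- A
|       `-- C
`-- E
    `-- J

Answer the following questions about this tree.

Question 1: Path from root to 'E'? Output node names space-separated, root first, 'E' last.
Answer: F E

Derivation:
Walk down from root: F -> E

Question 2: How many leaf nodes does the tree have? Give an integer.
Leaves (nodes with no children): C, D, J

Answer: 3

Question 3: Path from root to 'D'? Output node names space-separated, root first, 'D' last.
Walk down from root: F -> H -> B -> G -> D

Answer: F H B G D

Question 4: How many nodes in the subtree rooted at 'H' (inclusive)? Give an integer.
Subtree rooted at H contains: A, B, C, D, G, H
Count = 6

Answer: 6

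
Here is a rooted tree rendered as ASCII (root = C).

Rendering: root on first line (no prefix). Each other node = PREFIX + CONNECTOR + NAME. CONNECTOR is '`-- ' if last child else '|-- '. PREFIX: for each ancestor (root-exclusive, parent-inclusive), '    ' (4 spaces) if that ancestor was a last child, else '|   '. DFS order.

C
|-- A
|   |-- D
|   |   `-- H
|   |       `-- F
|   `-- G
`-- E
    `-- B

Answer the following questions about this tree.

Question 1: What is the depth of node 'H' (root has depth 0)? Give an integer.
Path from root to H: C -> A -> D -> H
Depth = number of edges = 3

Answer: 3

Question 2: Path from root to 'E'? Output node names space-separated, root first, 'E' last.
Walk down from root: C -> E

Answer: C E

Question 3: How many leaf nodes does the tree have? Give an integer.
Leaves (nodes with no children): B, F, G

Answer: 3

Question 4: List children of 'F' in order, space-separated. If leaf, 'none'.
Answer: none

Derivation:
Node F's children (from adjacency): (leaf)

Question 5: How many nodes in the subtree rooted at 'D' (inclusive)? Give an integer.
Subtree rooted at D contains: D, F, H
Count = 3

Answer: 3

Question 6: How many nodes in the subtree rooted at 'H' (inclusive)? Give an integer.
Answer: 2

Derivation:
Subtree rooted at H contains: F, H
Count = 2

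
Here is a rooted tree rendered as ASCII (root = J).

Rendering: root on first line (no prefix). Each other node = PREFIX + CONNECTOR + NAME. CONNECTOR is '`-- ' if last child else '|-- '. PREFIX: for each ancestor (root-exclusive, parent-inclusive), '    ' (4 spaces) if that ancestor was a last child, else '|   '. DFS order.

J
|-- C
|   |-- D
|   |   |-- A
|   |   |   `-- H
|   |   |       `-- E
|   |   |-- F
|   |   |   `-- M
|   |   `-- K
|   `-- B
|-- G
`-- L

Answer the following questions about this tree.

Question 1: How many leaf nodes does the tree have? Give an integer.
Answer: 6

Derivation:
Leaves (nodes with no children): B, E, G, K, L, M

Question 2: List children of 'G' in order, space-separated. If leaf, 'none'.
Answer: none

Derivation:
Node G's children (from adjacency): (leaf)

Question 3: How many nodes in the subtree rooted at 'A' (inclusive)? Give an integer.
Subtree rooted at A contains: A, E, H
Count = 3

Answer: 3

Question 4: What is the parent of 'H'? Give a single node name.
Answer: A

Derivation:
Scan adjacency: H appears as child of A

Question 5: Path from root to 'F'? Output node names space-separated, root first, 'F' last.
Walk down from root: J -> C -> D -> F

Answer: J C D F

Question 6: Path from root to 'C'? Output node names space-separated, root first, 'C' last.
Walk down from root: J -> C

Answer: J C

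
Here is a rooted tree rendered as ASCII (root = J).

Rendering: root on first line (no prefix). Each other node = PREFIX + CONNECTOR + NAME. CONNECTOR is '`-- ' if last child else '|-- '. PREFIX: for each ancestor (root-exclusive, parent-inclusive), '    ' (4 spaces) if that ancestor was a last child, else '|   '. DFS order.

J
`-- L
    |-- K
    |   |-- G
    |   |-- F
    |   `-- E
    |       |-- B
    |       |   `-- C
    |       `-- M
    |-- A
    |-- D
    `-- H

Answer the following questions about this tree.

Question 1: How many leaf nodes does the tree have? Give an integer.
Leaves (nodes with no children): A, C, D, F, G, H, M

Answer: 7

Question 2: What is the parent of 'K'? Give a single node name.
Scan adjacency: K appears as child of L

Answer: L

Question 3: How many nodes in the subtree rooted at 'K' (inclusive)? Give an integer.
Answer: 7

Derivation:
Subtree rooted at K contains: B, C, E, F, G, K, M
Count = 7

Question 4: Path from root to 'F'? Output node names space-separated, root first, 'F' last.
Answer: J L K F

Derivation:
Walk down from root: J -> L -> K -> F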